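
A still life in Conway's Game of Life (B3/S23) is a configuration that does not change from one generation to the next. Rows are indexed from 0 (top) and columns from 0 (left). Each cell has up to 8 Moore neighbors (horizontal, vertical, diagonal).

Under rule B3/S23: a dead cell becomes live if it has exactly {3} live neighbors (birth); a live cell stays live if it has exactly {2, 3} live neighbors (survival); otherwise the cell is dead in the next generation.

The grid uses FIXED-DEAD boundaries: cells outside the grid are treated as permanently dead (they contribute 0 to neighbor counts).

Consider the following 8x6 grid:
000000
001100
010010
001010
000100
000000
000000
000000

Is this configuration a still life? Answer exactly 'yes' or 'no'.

Compute generation 1 and compare to generation 0 (given above):
Generation 1:
000000
001100
010010
001010
000100
000000
000000
000000
The grids are IDENTICAL -> still life.

Answer: yes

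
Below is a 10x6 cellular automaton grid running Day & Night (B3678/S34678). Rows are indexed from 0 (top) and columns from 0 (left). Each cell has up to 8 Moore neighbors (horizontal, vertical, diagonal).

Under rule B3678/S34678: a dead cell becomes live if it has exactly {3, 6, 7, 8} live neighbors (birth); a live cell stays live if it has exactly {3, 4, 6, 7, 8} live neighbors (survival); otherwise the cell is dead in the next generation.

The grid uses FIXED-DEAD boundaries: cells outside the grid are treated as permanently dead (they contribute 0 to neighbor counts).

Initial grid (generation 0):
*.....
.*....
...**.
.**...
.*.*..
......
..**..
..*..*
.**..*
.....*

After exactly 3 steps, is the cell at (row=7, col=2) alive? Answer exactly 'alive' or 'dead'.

Simulating step by step:
Generation 0 (given above): 16 live cells
Generation 1: 7 live cells
......
......
.*....
..*.*.
......
...*..
......
..*.*.
....*.
......
Generation 2: 4 live cells
......
......
......
......
...*..
......
...*..
...*..
...*..
......
Generation 3: 2 live cells
......
......
......
......
......
......
......
..*.*.
......
......

Cell (7,2) at generation 3: 1 -> alive

Answer: alive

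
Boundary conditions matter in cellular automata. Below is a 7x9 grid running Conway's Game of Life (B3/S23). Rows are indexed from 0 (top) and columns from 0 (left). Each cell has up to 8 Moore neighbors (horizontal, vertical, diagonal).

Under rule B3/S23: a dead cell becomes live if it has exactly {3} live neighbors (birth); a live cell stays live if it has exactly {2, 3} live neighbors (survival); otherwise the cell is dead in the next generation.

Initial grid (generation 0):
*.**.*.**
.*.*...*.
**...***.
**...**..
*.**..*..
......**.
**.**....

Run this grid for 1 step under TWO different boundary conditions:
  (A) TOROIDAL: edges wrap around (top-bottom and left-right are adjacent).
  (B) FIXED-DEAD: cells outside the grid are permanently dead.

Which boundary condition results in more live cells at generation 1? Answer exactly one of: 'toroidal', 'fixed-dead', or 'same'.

Under TOROIDAL boundary, generation 1:
......**.
...*.*...
....**.*.
....*....
*.*.....*
*...*****
**.***...
Population = 22

Under FIXED-DEAD boundary, generation 1:
.****.***
...*.*...
....**.*.
....*....
*.*......
*...****.
.........
Population = 20

Comparison: toroidal=22, fixed-dead=20 -> toroidal

Answer: toroidal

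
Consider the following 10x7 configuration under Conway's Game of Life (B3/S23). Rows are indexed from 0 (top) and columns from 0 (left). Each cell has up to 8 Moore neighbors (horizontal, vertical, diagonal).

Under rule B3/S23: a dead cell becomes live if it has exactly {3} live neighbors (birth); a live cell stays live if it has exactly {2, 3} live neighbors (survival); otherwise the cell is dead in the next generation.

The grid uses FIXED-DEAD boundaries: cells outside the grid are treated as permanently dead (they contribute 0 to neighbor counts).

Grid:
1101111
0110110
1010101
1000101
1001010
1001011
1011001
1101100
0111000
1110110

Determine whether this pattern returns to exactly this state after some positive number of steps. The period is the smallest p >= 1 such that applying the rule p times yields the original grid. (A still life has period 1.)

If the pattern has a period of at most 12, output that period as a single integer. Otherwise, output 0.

Answer: 0

Derivation:
Simulating and comparing each generation to the original:
Gen 0 (original, given above): 40 live cells
Gen 1: 25 live cells, differs from original
Gen 2: 26 live cells, differs from original
Gen 3: 19 live cells, differs from original
Gen 4: 21 live cells, differs from original
Gen 5: 13 live cells, differs from original
Gen 6: 10 live cells, differs from original
Gen 7: 11 live cells, differs from original
Gen 8: 9 live cells, differs from original
Gen 9: 12 live cells, differs from original
Gen 10: 9 live cells, differs from original
Gen 11: 8 live cells, differs from original
Gen 12: 7 live cells, differs from original
No period found within 12 steps.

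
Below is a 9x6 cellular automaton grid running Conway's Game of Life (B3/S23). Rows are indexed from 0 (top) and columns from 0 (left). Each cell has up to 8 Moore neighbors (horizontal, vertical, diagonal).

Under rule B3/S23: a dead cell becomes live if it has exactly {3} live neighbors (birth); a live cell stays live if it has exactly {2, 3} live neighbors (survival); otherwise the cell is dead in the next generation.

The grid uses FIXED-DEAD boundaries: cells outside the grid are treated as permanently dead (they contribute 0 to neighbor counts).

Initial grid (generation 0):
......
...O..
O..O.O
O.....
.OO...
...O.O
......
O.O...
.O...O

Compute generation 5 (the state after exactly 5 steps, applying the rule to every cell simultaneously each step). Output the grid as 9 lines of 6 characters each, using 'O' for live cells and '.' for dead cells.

Answer: ......
......
......
...OO.
..OO..
.OO...
......
......
......

Derivation:
Simulating step by step:
Generation 0 (given above): 13 live cells
Generation 1: 9 live cells
......
....O.
....O.
O.O...
.OO...
..O...
......
.O....
.O....
Generation 2: 7 live cells
......
......
...O..
..OO..
..OO..
.OO...
......
......
......
Generation 3: 6 live cells
......
......
..OO..
....O.
......
.OOO..
......
......
......
Generation 4: 6 live cells
......
......
...O..
...O..
..OO..
..O...
..O...
......
......
Generation 5: 6 live cells
(generation 5 grid is the final answer)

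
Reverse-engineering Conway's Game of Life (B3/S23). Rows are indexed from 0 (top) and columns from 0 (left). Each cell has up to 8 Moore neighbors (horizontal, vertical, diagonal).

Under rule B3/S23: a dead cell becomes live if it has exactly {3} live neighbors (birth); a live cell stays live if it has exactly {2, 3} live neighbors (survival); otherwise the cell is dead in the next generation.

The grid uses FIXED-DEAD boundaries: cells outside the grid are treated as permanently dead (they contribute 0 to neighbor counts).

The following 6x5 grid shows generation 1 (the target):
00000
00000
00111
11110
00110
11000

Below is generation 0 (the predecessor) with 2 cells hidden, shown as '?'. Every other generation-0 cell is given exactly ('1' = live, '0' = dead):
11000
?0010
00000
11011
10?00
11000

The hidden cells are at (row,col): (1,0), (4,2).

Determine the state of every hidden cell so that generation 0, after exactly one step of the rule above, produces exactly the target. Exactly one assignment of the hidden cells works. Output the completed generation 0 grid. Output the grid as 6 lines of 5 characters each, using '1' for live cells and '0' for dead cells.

Hidden generation-0 cells (in order): (1,0), (4,2).
A hidden cell only influences target cells in its own 3x3 neighborhood. Try each of the 2^2 = 4 assignments, step the completed generation 0 forward once under B3/S23, and compare with the target:
  (1,0)=0 (4,2)=0 -> step gives (3,2)='0' but target has '1' -> reject
  (1,0)=0 (4,2)=1 -> step reproduces the target at every cell -> ACCEPT
  (1,0)=1 (4,2)=0 -> step gives (0,0)='1' but target has '0' -> reject
  (1,0)=1 (4,2)=1 -> step gives (0,0)='1' but target has '0' -> reject
Unique solution: (1,0)=dead, (4,2)=live.
Check: live-neighbor counts of every cell in the completed generation 0:
11211
22201
22333
23321
46332
23210
Applying B3/S23 to generation 0 with these counts gives:
00000
00000
00111
11110
00110
11000
which matches the target exactly.

Answer: 11000
00010
00000
11011
10100
11000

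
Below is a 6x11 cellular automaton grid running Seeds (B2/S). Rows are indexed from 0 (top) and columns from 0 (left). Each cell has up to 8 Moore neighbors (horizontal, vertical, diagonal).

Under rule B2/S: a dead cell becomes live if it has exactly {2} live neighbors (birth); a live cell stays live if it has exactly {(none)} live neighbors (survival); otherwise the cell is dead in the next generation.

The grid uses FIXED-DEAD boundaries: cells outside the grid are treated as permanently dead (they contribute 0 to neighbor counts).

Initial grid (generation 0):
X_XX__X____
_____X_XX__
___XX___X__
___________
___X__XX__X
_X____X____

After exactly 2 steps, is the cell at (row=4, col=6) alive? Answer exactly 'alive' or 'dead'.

Answer: dead

Derivation:
Simulating step by step:
Generation 0 (given above): 16 live cells
Generation 1: 18 live cells
_X__XX__X__
_X_______X_
_____XX__X_
__X__XX_XX_
__X__X_____
__X__X_____
Generation 2: 20 live cells
X_X______X_
X_X____X__X
_XX_X______
_X_X______X
_______XXX_
_X_XX_X____

Cell (4,6) at generation 2: 0 -> dead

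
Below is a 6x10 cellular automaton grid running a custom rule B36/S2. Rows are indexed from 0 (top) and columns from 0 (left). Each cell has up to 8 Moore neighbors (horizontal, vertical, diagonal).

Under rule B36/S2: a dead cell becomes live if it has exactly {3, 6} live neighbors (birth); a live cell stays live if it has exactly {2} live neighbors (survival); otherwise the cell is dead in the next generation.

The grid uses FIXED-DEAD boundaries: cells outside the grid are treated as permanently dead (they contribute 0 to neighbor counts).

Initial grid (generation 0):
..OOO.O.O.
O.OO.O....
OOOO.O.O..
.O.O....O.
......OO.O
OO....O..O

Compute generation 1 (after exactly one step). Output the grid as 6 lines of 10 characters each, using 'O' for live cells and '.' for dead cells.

Simulating step by step:
Generation 0 (given above): 25 live cells
Generation 1: 18 live cells
(generation 1 grid is the final answer)

Answer: .O...O....
OO..O..O..
......O...
O..OO.....
OOO...O..O
......OOO.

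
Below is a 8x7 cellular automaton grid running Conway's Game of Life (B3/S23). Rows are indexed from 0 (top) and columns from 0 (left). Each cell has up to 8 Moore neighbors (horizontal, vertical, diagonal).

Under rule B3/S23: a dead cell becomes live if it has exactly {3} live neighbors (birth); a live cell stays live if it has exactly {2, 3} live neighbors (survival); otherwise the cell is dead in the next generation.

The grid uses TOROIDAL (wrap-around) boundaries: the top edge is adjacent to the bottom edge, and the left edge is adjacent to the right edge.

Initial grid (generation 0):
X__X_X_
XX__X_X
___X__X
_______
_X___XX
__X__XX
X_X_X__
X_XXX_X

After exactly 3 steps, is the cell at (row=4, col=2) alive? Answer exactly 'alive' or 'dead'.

Answer: alive

Derivation:
Simulating step by step:
Generation 0 (given above): 23 live cells
Generation 1: 20 live cells
_______
_XXXX__
_____XX
X____XX
X____XX
__XXX__
X_X_X__
X_X____
Generation 2: 17 live cells
_______
__XXXX_
_XXX___
____X__
XX_X___
X_X_X__
__X_X__
___X___
Generation 3: 19 live cells
__X____
_X__X__
_X___X_
X___X__
XXXXX__
X_X_X__
_XX_X__
___X___

Cell (4,2) at generation 3: 1 -> alive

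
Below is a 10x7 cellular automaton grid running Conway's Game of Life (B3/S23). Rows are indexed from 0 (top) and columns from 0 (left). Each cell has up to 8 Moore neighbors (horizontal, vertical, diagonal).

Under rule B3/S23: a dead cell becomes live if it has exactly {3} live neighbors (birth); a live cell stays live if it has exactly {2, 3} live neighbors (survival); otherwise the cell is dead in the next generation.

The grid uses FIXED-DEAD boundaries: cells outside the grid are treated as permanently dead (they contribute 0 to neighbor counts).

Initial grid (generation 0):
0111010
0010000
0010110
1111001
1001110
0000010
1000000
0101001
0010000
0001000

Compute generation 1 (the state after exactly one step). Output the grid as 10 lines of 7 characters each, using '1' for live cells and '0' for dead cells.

Simulating step by step:
Generation 0 (given above): 24 live cells
Generation 1: 17 live cells
(generation 1 grid is the final answer)

Answer: 0111000
0000010
0000110
1000001
1001011
0000010
0000000
0110000
0011000
0000000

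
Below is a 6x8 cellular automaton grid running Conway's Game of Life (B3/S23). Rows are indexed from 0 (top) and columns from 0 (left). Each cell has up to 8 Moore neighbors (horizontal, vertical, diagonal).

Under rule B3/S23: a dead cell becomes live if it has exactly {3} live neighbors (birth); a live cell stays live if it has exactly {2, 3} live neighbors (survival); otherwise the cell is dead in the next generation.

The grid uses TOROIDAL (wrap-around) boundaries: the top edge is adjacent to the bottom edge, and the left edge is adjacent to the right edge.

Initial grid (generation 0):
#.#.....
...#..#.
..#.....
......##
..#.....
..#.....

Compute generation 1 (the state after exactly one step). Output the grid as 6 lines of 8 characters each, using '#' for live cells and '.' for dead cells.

Simulating step by step:
Generation 0 (given above): 9 live cells
Generation 1: 10 live cells
(generation 1 grid is the final answer)

Answer: .###....
.###....
......##
........
........
..##....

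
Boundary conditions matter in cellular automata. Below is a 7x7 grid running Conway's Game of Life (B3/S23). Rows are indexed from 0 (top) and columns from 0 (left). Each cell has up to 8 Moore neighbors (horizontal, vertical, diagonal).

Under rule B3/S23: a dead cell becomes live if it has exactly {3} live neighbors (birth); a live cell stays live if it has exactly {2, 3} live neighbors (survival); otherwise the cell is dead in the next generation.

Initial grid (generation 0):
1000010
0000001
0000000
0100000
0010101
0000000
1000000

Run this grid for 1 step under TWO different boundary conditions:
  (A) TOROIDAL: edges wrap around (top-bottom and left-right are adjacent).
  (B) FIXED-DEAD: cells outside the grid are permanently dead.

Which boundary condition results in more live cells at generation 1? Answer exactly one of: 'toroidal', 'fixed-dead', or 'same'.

Answer: toroidal

Derivation:
Under TOROIDAL boundary, generation 1:
1000000
0000001
0000000
0000000
0000000
0000000
0000001
Population = 3

Under FIXED-DEAD boundary, generation 1:
0000000
0000000
0000000
0000000
0000000
0000000
0000000
Population = 0

Comparison: toroidal=3, fixed-dead=0 -> toroidal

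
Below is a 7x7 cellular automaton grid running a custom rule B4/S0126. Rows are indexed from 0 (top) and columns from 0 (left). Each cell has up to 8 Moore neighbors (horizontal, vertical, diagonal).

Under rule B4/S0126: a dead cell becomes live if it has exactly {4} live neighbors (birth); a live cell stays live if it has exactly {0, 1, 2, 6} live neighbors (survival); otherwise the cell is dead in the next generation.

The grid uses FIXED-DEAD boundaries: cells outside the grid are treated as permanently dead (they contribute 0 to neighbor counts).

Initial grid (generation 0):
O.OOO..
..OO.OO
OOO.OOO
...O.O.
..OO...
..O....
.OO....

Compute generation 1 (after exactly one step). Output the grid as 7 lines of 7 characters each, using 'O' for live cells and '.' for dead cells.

Simulating step by step:
Generation 0 (given above): 21 live cells
Generation 1: 8 live cells
(generation 1 grid is the final answer)

Answer: O......
...O...
O......
.O.....
.......
.O.O...
.OO....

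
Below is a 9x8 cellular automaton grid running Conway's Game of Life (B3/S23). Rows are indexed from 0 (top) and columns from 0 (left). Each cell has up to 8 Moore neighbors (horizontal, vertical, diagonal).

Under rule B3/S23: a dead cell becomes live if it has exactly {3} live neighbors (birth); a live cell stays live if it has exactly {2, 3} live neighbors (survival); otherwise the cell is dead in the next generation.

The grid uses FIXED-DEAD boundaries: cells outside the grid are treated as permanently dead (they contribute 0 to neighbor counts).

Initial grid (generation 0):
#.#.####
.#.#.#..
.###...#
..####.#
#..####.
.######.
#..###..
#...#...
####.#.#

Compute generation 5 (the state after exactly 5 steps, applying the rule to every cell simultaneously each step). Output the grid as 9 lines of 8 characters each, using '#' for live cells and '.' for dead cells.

Simulating step by step:
Generation 0 (given above): 41 live cells
Generation 1: 24 live cells
.######.
#....#.#
.#...#..
.......#
.......#
##......
#.....#.
#.....#.
#####...
Generation 2: 20 live cells
.######.
#..#....
........
......#.
........
##......
#.......
#.##.#..
####....
Generation 3: 18 live cells
.#####..
.#.#.#..
........
........
........
##......
#.#.....
#..##...
#..##...
Generation 4: 16 live cells
.#.#.#..
.#.#.#..
........
........
........
##......
#.##....
#.#.#...
...##...
Generation 5: 10 live cells
(generation 5 grid is the final answer)

Answer: ........
........
........
........
........
###.....
#.##....
..#.#...
...##...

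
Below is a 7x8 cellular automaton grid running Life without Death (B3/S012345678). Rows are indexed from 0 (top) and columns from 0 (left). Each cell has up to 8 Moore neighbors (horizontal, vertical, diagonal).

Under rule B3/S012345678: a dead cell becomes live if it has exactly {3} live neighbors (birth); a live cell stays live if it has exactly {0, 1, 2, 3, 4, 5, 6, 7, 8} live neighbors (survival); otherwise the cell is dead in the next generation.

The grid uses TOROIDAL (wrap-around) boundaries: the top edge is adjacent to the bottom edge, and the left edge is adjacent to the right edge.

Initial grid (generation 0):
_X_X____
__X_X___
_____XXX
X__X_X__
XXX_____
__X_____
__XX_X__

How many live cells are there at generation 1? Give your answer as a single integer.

Simulating step by step:
Generation 0 (given above): 17 live cells
Generation 1: 26 live cells
_X_X____
__XXXXX_
___X_XXX
X_XXXX__
XXXX____
__X_____
_XXXXX__
Population at generation 1: 26

Answer: 26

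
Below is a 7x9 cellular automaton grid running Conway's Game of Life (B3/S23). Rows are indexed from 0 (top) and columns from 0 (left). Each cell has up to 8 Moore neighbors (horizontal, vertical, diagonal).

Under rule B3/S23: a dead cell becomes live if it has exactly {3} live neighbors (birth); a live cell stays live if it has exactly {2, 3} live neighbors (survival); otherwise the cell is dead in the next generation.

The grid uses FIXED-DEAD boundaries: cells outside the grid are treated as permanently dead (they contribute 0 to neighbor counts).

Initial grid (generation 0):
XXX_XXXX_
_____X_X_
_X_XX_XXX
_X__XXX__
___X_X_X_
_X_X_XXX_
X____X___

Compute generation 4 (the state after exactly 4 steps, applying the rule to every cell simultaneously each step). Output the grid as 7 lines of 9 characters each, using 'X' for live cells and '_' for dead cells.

Simulating step by step:
Generation 0 (given above): 29 live cells
Generation 1: 16 live cells
_X__XX_X_
X________
__XX____X
________X
___X___X_
__X__X_X_
____XX___
Generation 2: 16 live cells
_________
_XXXX____
_________
__XX___XX
______XXX
___X_X___
____XXX__
Generation 3: 16 live cells
__XX_____
__XX_____
_X__X____
______X_X
__XXX_X_X
_________
____XXX__
Generation 4: 13 live cells
(generation 4 grid is the final answer)

Answer: __XX_____
_X__X____
__XX_____
__X_X____
___X_X___
______XX_
_____X___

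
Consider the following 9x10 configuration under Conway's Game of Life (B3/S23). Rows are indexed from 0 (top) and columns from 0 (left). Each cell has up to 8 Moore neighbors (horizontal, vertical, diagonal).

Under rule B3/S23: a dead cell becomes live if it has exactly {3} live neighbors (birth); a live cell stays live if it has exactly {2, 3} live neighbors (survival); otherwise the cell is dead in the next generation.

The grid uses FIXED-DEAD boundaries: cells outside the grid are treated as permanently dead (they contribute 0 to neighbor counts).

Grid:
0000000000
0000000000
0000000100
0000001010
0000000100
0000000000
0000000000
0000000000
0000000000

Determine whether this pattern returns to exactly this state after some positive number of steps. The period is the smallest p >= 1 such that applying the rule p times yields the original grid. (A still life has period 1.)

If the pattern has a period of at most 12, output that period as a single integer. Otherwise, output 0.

Answer: 1

Derivation:
Simulating and comparing each generation to the original:
Gen 0 (original, given above): 4 live cells
Gen 1: 4 live cells, MATCHES original -> period = 1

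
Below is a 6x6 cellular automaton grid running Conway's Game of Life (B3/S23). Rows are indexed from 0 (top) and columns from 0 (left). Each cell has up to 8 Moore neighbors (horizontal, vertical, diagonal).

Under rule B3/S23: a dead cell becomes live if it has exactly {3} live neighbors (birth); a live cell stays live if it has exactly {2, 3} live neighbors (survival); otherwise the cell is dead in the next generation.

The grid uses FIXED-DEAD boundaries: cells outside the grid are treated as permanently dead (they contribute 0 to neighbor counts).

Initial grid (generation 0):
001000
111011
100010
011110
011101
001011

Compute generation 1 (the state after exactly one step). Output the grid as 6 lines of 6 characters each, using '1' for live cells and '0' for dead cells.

Simulating step by step:
Generation 0 (given above): 19 live cells
Generation 1: 14 live cells
(generation 1 grid is the final answer)

Answer: 001100
101011
100000
100001
000001
011011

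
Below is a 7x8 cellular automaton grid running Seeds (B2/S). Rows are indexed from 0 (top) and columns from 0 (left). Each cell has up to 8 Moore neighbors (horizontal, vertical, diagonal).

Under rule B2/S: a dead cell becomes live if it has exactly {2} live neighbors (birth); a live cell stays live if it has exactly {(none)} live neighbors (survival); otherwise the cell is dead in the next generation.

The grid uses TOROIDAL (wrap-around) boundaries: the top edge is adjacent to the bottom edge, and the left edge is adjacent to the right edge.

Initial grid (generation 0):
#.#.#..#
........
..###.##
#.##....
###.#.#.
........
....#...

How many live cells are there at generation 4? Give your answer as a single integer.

Simulating step by step:
Generation 0 (given above): 18 live cells
Generation 1: 13 live cells
.#...#..
........
#....#..
........
.....#..
#.#.#..#
##...#.#
Generation 2: 19 live cells
..#.#..#
##..###.
........
....###.
##.##.##
...#....
...#....
Generation 3: 9 live cells
........
..#.....
##.#....
.##.....
........
.#...##.
........
Generation 4: 8 live cells
........
#..#....
........
...#....
#....##.
........
.....##.
Population at generation 4: 8

Answer: 8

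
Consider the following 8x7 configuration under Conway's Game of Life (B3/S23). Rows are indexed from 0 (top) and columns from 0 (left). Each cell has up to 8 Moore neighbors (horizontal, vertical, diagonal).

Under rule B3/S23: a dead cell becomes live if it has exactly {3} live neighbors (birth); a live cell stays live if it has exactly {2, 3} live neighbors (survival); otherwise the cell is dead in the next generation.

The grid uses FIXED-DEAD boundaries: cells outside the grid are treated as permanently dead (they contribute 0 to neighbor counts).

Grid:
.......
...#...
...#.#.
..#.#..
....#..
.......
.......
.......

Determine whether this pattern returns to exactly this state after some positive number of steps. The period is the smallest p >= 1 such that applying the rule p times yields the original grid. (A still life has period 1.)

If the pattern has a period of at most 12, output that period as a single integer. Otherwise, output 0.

Answer: 2

Derivation:
Simulating and comparing each generation to the original:
Gen 0 (original, given above): 6 live cells
Gen 1: 6 live cells, differs from original
Gen 2: 6 live cells, MATCHES original -> period = 2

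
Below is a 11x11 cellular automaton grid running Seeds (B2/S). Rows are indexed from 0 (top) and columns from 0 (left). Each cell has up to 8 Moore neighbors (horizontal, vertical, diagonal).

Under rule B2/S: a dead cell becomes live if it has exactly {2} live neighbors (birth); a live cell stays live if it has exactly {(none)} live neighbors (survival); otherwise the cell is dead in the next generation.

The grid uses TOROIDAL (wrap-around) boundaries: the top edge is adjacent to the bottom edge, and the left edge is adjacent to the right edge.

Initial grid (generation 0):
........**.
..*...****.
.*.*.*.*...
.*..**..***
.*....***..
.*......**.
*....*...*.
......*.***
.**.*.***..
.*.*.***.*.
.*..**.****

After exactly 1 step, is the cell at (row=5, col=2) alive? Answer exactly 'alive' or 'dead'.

Simulating step by step:
Generation 0 (given above): 50 live cells
Generation 1: 20 live cells
*****......
.*.***....*
...........
...*.......
....*......
..*..*.....
.*....*....
..***......
...........
...........
...*.......

Cell (5,2) at generation 1: 1 -> alive

Answer: alive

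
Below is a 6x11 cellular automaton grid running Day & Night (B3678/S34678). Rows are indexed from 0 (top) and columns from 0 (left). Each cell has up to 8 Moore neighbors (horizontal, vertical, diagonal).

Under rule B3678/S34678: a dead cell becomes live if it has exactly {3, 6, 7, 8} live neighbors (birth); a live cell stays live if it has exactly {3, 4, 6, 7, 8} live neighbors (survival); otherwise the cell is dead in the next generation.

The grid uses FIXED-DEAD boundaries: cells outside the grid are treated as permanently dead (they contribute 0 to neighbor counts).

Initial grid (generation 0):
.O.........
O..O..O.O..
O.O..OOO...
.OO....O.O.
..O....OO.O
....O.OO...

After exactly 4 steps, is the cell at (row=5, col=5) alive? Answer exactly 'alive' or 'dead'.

Simulating step by step:
Generation 0 (given above): 21 live cells
Generation 1: 18 live cells
...........
..O..OO....
..OO..OO...
.OOO...O...
.O.O...OOO.
.......OO..
Generation 2: 18 live cells
...........
...O..OO...
...OOOOO...
.OOOO..O...
......OO...
.......OOO.
Generation 3: 18 live cells
...........
......OO...
.....O.OO..
..OOO.OOO..
..OO..OO...
......OOO..
Generation 4: 20 live cells
...........
......OOO..
...OOOOOO..
..OOO..OO..
..OOO..O...
......OO...

Cell (5,5) at generation 4: 0 -> dead

Answer: dead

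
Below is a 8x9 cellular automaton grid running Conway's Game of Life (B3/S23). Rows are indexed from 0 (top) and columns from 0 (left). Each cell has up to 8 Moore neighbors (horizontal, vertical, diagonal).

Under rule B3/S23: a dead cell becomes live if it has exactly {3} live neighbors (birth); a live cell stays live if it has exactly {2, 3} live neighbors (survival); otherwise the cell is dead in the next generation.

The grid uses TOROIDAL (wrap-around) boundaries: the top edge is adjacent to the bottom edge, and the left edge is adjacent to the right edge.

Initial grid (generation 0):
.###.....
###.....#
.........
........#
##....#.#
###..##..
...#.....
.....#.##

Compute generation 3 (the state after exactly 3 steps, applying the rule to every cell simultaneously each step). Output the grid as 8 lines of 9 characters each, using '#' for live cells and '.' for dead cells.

Answer: ..##..##.
####...##
.........
#.....#.#
.........
#.#......
#.#...#.#
#..#..#.#

Derivation:
Simulating step by step:
Generation 0 (given above): 21 live cells
Generation 1: 26 live cells
...#...#.
#..#.....
.#......#
.......##
..#..##.#
..#..####
###.##.##
...##....
Generation 2: 20 live cells
..##.....
#.#.....#
.......##
......#.#
#....#...
..#......
###......
##...###.
Generation 3: 23 live cells
(generation 3 grid is the final answer)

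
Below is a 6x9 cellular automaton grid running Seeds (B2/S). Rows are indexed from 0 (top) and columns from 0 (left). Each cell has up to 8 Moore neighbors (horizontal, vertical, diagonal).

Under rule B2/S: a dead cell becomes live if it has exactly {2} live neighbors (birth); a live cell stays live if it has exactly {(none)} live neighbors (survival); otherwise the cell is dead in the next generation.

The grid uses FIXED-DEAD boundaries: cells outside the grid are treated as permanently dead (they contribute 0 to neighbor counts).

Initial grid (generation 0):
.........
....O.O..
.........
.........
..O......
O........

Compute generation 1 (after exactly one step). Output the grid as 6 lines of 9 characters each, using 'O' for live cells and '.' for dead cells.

Simulating step by step:
Generation 0 (given above): 4 live cells
Generation 1: 5 live cells
(generation 1 grid is the final answer)

Answer: .....O...
.....O...
.....O...
.........
.O.......
.O.......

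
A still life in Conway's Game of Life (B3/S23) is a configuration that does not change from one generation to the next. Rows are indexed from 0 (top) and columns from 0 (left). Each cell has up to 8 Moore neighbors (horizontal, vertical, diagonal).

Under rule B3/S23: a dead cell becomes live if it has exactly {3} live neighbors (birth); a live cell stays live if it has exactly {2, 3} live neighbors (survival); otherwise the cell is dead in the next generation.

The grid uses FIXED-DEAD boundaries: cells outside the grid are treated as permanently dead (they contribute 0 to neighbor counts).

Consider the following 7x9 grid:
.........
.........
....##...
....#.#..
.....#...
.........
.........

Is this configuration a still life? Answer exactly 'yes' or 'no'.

Answer: yes

Derivation:
Compute generation 1 and compare to generation 0 (given above):
Generation 1:
.........
.........
....##...
....#.#..
.....#...
.........
.........
The grids are IDENTICAL -> still life.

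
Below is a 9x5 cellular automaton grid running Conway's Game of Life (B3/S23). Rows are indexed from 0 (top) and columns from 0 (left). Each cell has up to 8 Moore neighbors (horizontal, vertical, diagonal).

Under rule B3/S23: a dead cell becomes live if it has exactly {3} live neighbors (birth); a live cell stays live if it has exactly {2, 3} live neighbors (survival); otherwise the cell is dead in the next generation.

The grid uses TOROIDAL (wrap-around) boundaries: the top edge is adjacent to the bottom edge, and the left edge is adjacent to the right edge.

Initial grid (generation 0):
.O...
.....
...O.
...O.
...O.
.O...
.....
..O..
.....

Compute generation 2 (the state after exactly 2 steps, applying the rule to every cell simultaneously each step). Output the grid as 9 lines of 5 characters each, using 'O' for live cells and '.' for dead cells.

Answer: .....
.....
...O.
..OO.
..O..
.....
.....
.....
.....

Derivation:
Simulating step by step:
Generation 0 (given above): 6 live cells
Generation 1: 4 live cells
.....
.....
.....
..OOO
..O..
.....
.....
.....
.....
Generation 2: 4 live cells
(generation 2 grid is the final answer)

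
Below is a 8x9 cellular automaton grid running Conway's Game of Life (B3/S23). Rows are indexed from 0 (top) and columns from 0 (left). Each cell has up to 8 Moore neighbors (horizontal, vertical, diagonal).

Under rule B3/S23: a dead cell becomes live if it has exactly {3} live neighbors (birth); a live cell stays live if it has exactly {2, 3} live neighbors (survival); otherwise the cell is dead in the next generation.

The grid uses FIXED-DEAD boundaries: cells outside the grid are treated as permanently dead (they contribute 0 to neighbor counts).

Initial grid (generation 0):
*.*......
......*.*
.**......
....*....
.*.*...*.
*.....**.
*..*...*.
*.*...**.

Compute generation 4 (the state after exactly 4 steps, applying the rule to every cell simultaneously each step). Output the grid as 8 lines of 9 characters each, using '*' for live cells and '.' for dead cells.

Answer: .........
.........
.........
.........
**.......
*........
.........
.........

Derivation:
Simulating step by step:
Generation 0 (given above): 20 live cells
Generation 1: 16 live cells
.........
..*......
.........
.*.*.....
......**.
***...***
*.......*
.*....**.
Generation 2: 12 live cells
.........
.........
..*......
.........
*.....*.*
**....*.*
*.*.....*
.......*.
Generation 3: 6 live cells
.........
.........
.........
.........
**.......
*.......*
*.......*
.........
Generation 4: 3 live cells
(generation 4 grid is the final answer)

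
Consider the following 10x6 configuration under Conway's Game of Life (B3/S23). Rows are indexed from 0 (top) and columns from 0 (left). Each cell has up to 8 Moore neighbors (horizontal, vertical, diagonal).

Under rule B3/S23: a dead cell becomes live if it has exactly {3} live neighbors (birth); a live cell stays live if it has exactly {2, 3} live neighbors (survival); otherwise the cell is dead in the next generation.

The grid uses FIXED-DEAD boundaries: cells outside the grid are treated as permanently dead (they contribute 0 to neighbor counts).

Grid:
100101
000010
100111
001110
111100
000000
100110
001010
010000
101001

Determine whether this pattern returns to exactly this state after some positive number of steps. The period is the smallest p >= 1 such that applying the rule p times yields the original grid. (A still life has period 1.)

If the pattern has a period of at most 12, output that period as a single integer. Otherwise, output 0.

Answer: 0

Derivation:
Simulating and comparing each generation to the original:
Gen 0 (original, given above): 24 live cells
Gen 1: 18 live cells, differs from original
Gen 2: 18 live cells, differs from original
Gen 3: 18 live cells, differs from original
Gen 4: 14 live cells, differs from original
Gen 5: 14 live cells, differs from original
Gen 6: 18 live cells, differs from original
Gen 7: 19 live cells, differs from original
Gen 8: 20 live cells, differs from original
Gen 9: 15 live cells, differs from original
Gen 10: 16 live cells, differs from original
Gen 11: 11 live cells, differs from original
Gen 12: 8 live cells, differs from original
No period found within 12 steps.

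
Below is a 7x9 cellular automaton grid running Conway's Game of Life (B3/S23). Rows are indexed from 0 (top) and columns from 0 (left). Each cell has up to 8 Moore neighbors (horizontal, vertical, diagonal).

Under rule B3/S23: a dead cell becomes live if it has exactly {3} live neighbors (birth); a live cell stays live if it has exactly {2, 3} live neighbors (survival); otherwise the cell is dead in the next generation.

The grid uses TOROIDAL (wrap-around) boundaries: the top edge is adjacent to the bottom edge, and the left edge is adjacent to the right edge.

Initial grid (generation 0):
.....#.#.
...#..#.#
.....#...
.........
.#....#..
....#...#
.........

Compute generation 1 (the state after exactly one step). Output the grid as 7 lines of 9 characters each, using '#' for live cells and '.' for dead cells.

Answer: ......##.
....####.
.........
.........
.........
.........
.........

Derivation:
Simulating step by step:
Generation 0 (given above): 10 live cells
Generation 1: 6 live cells
(generation 1 grid is the final answer)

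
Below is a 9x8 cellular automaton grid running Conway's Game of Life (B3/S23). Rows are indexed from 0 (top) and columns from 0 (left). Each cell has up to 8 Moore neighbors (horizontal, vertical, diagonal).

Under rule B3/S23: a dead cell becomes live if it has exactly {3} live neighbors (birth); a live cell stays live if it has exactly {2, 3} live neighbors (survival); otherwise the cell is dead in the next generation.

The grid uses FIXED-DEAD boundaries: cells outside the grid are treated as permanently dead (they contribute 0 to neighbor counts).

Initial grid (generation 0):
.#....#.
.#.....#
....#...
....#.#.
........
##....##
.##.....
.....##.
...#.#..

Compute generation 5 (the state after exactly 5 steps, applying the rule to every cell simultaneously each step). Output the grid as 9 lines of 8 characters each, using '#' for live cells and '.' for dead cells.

Answer: ........
........
........
....###.
....##..
....#...
...#.#..
.....#..
........

Derivation:
Simulating step by step:
Generation 0 (given above): 17 live cells
Generation 1: 20 live cells
........
........
.....#..
.....#..
.....###
###.....
###..#.#
..#.###.
....###.
Generation 2: 17 live cells
........
........
........
....##..
.#...##.
#.#..#.#
#...##..
..#....#
...##.#.
Generation 3: 10 live cells
........
........
........
....###.
.#......
#.......
...###..
......#.
...#....
Generation 4: 8 live cells
........
........
.....#..
.....#..
.....#..
....#...
....##..
...#.#..
........
Generation 5: 9 live cells
(generation 5 grid is the final answer)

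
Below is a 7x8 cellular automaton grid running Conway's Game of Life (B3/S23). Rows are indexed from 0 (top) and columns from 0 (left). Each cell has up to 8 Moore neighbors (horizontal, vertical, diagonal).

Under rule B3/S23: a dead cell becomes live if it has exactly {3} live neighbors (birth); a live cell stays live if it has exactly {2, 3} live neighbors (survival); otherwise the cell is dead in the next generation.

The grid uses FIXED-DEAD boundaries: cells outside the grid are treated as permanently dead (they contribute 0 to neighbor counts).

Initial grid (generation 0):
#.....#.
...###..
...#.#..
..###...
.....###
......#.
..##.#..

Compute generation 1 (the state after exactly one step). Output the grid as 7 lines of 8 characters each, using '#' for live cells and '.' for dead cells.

Simulating step by step:
Generation 0 (given above): 17 live cells
Generation 1: 15 live cells
(generation 1 grid is the final answer)

Answer: ....##..
...#.##.
.....#..
..##....
...#####
....#..#
........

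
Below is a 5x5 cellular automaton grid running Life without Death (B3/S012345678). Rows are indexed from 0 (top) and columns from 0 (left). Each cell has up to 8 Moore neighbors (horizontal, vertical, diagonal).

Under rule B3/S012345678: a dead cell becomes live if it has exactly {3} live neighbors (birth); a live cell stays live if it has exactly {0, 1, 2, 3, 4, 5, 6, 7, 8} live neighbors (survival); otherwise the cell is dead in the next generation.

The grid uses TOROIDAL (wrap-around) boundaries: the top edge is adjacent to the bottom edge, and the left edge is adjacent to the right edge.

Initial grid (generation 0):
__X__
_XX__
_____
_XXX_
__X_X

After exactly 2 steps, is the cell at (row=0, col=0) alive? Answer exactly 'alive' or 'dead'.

Simulating step by step:
Generation 0 (given above): 8 live cells
Generation 1: 9 live cells
__X__
_XX__
___X_
_XXX_
__X_X
Generation 2: 11 live cells
__X__
_XXX_
___X_
_XXXX
__X_X

Cell (0,0) at generation 2: 0 -> dead

Answer: dead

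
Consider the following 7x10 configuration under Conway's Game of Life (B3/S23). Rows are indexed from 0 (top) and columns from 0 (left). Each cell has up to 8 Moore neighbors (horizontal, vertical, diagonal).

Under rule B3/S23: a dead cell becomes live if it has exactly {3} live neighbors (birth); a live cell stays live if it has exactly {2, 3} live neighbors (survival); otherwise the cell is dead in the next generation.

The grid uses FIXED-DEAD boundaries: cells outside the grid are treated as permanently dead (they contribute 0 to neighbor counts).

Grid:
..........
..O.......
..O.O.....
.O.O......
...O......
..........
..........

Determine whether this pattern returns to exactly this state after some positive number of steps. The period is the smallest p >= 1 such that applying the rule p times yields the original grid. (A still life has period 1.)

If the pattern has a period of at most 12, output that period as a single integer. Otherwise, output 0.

Simulating and comparing each generation to the original:
Gen 0 (original, given above): 6 live cells
Gen 1: 6 live cells, differs from original
Gen 2: 6 live cells, MATCHES original -> period = 2

Answer: 2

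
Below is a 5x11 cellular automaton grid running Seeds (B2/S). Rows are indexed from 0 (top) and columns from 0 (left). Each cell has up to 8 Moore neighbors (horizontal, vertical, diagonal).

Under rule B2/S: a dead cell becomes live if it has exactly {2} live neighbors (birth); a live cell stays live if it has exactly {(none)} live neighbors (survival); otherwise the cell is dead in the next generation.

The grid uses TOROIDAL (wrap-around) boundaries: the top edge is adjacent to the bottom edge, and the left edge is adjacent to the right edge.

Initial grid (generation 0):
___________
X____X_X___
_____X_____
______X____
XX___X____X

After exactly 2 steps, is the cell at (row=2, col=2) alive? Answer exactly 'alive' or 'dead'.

Answer: dead

Derivation:
Simulating step by step:
Generation 0 (given above): 9 live cells
Generation 1: 9 live cells
____XX_____
____X______
____X__X___
_X__X_____X
______X____
Generation 2: 10 live cells
___X__X____
______X____
X__________
X__X__XX___
X__X_______

Cell (2,2) at generation 2: 0 -> dead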